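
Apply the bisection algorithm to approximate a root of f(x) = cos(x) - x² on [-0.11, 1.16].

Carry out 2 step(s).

f(x) = cos(x) - x²
Initial interval: [-0.11, 1.16]

Iteration 1:
  c_1 = (-0.110000 + 1.160000)/2 = 0.525000
  f(c_1) = f(0.525000) = 0.589699
  f(a) × f(c) ≥ 0, new interval: [0.525000, 1.160000]
Iteration 2:
  c_2 = (0.525000 + 1.160000)/2 = 0.842500
  f(c_2) = f(0.842500) = -0.044207
  f(a) × f(c) < 0, new interval: [0.525000, 0.842500]

After 2 iteration(s), the approximation is c_2 = 0.842500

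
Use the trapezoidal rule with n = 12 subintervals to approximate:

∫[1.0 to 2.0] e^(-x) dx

f(x) = e^(-x)
a = 1.0, b = 2.0, n = 12
h = (b - a)/n = 0.083333

Trapezoidal rule: (h/2)[f(x₀) + 2f(x₁) + 2f(x₂) + ... + f(xₙ)]

x_0 = 1.0000, f(x_0) = 0.367879, coefficient = 1
x_1 = 1.0833, f(x_1) = 0.338465, coefficient = 2
x_2 = 1.1667, f(x_2) = 0.311403, coefficient = 2
x_3 = 1.2500, f(x_3) = 0.286505, coefficient = 2
x_4 = 1.3333, f(x_4) = 0.263597, coefficient = 2
x_5 = 1.4167, f(x_5) = 0.242521, coefficient = 2
x_6 = 1.5000, f(x_6) = 0.223130, coefficient = 2
x_7 = 1.5833, f(x_7) = 0.205290, coefficient = 2
x_8 = 1.6667, f(x_8) = 0.188876, coefficient = 2
x_9 = 1.7500, f(x_9) = 0.173774, coefficient = 2
x_10 = 1.8333, f(x_10) = 0.159880, coefficient = 2
x_11 = 1.9167, f(x_11) = 0.147096, coefficient = 2
x_12 = 2.0000, f(x_12) = 0.135335, coefficient = 1

I ≈ (0.083333/2) × 5.584289 = 0.232679
Exact value: 0.232544
Error: 0.000135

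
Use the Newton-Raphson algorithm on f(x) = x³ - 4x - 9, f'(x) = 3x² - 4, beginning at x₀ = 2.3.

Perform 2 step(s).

f(x) = x³ - 4x - 9
f'(x) = 3x² - 4
x₀ = 2.3

Newton-Raphson formula: x_{n+1} = x_n - f(x_n)/f'(x_n)

Iteration 1:
  f(2.300000) = -6.033000
  f'(2.300000) = 11.870000
  x_1 = 2.300000 - (-6.033000)/11.870000 = 2.808256
Iteration 2:
  f(2.808256) = 1.913732
  f'(2.808256) = 19.658907
  x_2 = 2.808256 - 1.913732/19.658907 = 2.710909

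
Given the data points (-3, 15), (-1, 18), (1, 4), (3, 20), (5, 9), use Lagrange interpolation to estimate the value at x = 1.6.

Lagrange interpolation formula:
P(x) = Σ yᵢ × Lᵢ(x)
where Lᵢ(x) = Π_{j≠i} (x - xⱼ)/(xᵢ - xⱼ)

L_0(1.6) = (1.6 - (-1))/(-3 - (-1)) × (1.6 - 1)/(-3 - 1) × (1.6 - 3)/(-3 - 3) × (1.6 - 5)/(-3 - 5) = 0.019338
L_1(1.6) = (1.6 - (-3))/(-1 - (-3)) × (1.6 - 1)/(-1 - 1) × (1.6 - 3)/(-1 - 3) × (1.6 - 5)/(-1 - 5) = -0.136850
L_2(1.6) = (1.6 - (-3))/(1 - (-3)) × (1.6 - (-1))/(1 - (-1)) × (1.6 - 3)/(1 - 3) × (1.6 - 5)/(1 - 5) = 0.889525
L_3(1.6) = (1.6 - (-3))/(3 - (-3)) × (1.6 - (-1))/(3 - (-1)) × (1.6 - 1)/(3 - 1) × (1.6 - 5)/(3 - 5) = 0.254150
L_4(1.6) = (1.6 - (-3))/(5 - (-3)) × (1.6 - (-1))/(5 - (-1)) × (1.6 - 1)/(5 - 1) × (1.6 - 3)/(5 - 3) = -0.026163

P(1.6) = 15×L_0(1.6) + 18×L_1(1.6) + 4×L_2(1.6) + 20×L_3(1.6) + 9×L_4(1.6)
P(1.6) = 6.232400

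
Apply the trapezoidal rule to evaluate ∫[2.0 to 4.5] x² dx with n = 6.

f(x) = x²
a = 2.0, b = 4.5, n = 6
h = (b - a)/n = 0.416667

Trapezoidal rule: (h/2)[f(x₀) + 2f(x₁) + 2f(x₂) + ... + f(xₙ)]

x_0 = 2.0000, f(x_0) = 4.000000, coefficient = 1
x_1 = 2.4167, f(x_1) = 5.840278, coefficient = 2
x_2 = 2.8333, f(x_2) = 8.027778, coefficient = 2
x_3 = 3.2500, f(x_3) = 10.562500, coefficient = 2
x_4 = 3.6667, f(x_4) = 13.444444, coefficient = 2
x_5 = 4.0833, f(x_5) = 16.673611, coefficient = 2
x_6 = 4.5000, f(x_6) = 20.250000, coefficient = 1

I ≈ (0.416667/2) × 133.347222 = 27.780671
Exact value: 27.708333
Error: 0.072338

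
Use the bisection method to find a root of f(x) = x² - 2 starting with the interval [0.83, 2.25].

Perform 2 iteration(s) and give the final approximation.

f(x) = x² - 2
Initial interval: [0.83, 2.25]

Iteration 1:
  c_1 = (0.830000 + 2.250000)/2 = 1.540000
  f(c_1) = f(1.540000) = 0.371600
  f(a) × f(c) < 0, new interval: [0.830000, 1.540000]
Iteration 2:
  c_2 = (0.830000 + 1.540000)/2 = 1.185000
  f(c_2) = f(1.185000) = -0.595775
  f(a) × f(c) ≥ 0, new interval: [1.185000, 1.540000]

After 2 iteration(s), the approximation is c_2 = 1.185000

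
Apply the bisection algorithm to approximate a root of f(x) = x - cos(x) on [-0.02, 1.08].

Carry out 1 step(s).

f(x) = x - cos(x)
Initial interval: [-0.02, 1.08]

Iteration 1:
  c_1 = (-0.020000 + 1.080000)/2 = 0.530000
  f(c_1) = f(0.530000) = -0.332807
  f(a) × f(c) ≥ 0, new interval: [0.530000, 1.080000]

After 1 iteration(s), the approximation is c_1 = 0.530000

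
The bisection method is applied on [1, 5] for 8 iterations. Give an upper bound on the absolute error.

Bisection error bound: |error| ≤ (b-a)/2^n
|error| ≤ (5 - 1)/2^8 = 4/2^8
|error| ≤ 0.0156250000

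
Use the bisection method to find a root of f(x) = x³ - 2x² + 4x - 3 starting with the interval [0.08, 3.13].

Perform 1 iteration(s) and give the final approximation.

f(x) = x³ - 2x² + 4x - 3
Initial interval: [0.08, 3.13]

Iteration 1:
  c_1 = (0.080000 + 3.130000)/2 = 1.605000
  f(c_1) = f(1.605000) = 2.402470
  f(a) × f(c) < 0, new interval: [0.080000, 1.605000]

After 1 iteration(s), the approximation is c_1 = 1.605000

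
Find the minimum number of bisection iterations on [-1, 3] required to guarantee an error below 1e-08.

We need (b-a)/2^n ≤ 1e-08
(3 - (-1))/2^n ≤ 1e-08
4/2^n ≤ 1e-08
2^n ≥ 400000000
n ≥ log₂(400000000) = 28.58
n ≥ 29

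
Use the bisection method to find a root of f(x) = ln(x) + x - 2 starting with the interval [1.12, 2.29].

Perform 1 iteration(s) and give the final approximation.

f(x) = ln(x) + x - 2
Initial interval: [1.12, 2.29]

Iteration 1:
  c_1 = (1.120000 + 2.290000)/2 = 1.705000
  f(c_1) = f(1.705000) = 0.238565
  f(a) × f(c) < 0, new interval: [1.120000, 1.705000]

After 1 iteration(s), the approximation is c_1 = 1.705000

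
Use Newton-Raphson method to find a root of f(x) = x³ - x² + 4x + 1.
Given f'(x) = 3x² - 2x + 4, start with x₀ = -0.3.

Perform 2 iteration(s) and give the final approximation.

f(x) = x³ - x² + 4x + 1
f'(x) = 3x² - 2x + 4
x₀ = -0.3

Newton-Raphson formula: x_{n+1} = x_n - f(x_n)/f'(x_n)

Iteration 1:
  f(-0.300000) = -0.317000
  f'(-0.300000) = 4.870000
  x_1 = -0.300000 - (-0.317000)/4.870000 = -0.234908
Iteration 2:
  f(-0.234908) = -0.007775
  f'(-0.234908) = 4.635360
  x_2 = -0.234908 - (-0.007775)/4.635360 = -0.233230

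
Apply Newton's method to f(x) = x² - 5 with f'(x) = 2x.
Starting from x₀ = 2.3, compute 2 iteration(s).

f(x) = x² - 5
f'(x) = 2x
x₀ = 2.3

Newton-Raphson formula: x_{n+1} = x_n - f(x_n)/f'(x_n)

Iteration 1:
  f(2.300000) = 0.290000
  f'(2.300000) = 4.600000
  x_1 = 2.300000 - 0.290000/4.600000 = 2.236957
Iteration 2:
  f(2.236957) = 0.003974
  f'(2.236957) = 4.473913
  x_2 = 2.236957 - 0.003974/4.473913 = 2.236068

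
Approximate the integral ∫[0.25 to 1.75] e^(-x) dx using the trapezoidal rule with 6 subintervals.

f(x) = e^(-x)
a = 0.25, b = 1.75, n = 6
h = (b - a)/n = 0.250000

Trapezoidal rule: (h/2)[f(x₀) + 2f(x₁) + 2f(x₂) + ... + f(xₙ)]

x_0 = 0.2500, f(x_0) = 0.778801, coefficient = 1
x_1 = 0.5000, f(x_1) = 0.606531, coefficient = 2
x_2 = 0.7500, f(x_2) = 0.472367, coefficient = 2
x_3 = 1.0000, f(x_3) = 0.367879, coefficient = 2
x_4 = 1.2500, f(x_4) = 0.286505, coefficient = 2
x_5 = 1.5000, f(x_5) = 0.223130, coefficient = 2
x_6 = 1.7500, f(x_6) = 0.173774, coefficient = 1

I ≈ (0.250000/2) × 4.865398 = 0.608175
Exact value: 0.605027
Error: 0.003148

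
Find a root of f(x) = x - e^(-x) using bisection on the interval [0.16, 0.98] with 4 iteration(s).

f(x) = x - e^(-x)
Initial interval: [0.16, 0.98]

Iteration 1:
  c_1 = (0.160000 + 0.980000)/2 = 0.570000
  f(c_1) = f(0.570000) = 0.004475
  f(a) × f(c) < 0, new interval: [0.160000, 0.570000]
Iteration 2:
  c_2 = (0.160000 + 0.570000)/2 = 0.365000
  f(c_2) = f(0.365000) = -0.329197
  f(a) × f(c) ≥ 0, new interval: [0.365000, 0.570000]
Iteration 3:
  c_3 = (0.365000 + 0.570000)/2 = 0.467500
  f(c_3) = f(0.467500) = -0.159067
  f(a) × f(c) ≥ 0, new interval: [0.467500, 0.570000]
Iteration 4:
  c_4 = (0.467500 + 0.570000)/2 = 0.518750
  f(c_4) = f(0.518750) = -0.076514
  f(a) × f(c) ≥ 0, new interval: [0.518750, 0.570000]

After 4 iteration(s), the approximation is c_4 = 0.518750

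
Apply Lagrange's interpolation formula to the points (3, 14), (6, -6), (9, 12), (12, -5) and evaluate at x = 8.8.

Lagrange interpolation formula:
P(x) = Σ yᵢ × Lᵢ(x)
where Lᵢ(x) = Π_{j≠i} (x - xⱼ)/(xᵢ - xⱼ)

L_0(8.8) = (8.8 - 6)/(3 - 6) × (8.8 - 9)/(3 - 9) × (8.8 - 12)/(3 - 12) = -0.011062
L_1(8.8) = (8.8 - 3)/(6 - 3) × (8.8 - 9)/(6 - 9) × (8.8 - 12)/(6 - 12) = 0.068741
L_2(8.8) = (8.8 - 3)/(9 - 3) × (8.8 - 6)/(9 - 6) × (8.8 - 12)/(9 - 12) = 0.962370
L_3(8.8) = (8.8 - 3)/(12 - 3) × (8.8 - 6)/(12 - 6) × (8.8 - 9)/(12 - 9) = -0.020049

P(8.8) = 14×L_0(8.8) + (-6)×L_1(8.8) + 12×L_2(8.8) + (-5)×L_3(8.8)
P(8.8) = 11.081383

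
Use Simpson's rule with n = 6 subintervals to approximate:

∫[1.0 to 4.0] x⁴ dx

f(x) = x⁴
a = 1.0, b = 4.0, n = 6
h = (b - a)/n = 0.500000

Simpson's rule: (h/3)[f(x₀) + 4f(x₁) + 2f(x₂) + ... + f(xₙ)]

x_0 = 1.0000, f(x_0) = 1.000000, coefficient = 1
x_1 = 1.5000, f(x_1) = 5.062500, coefficient = 4
x_2 = 2.0000, f(x_2) = 16.000000, coefficient = 2
x_3 = 2.5000, f(x_3) = 39.062500, coefficient = 4
x_4 = 3.0000, f(x_4) = 81.000000, coefficient = 2
x_5 = 3.5000, f(x_5) = 150.062500, coefficient = 4
x_6 = 4.0000, f(x_6) = 256.000000, coefficient = 1

I ≈ (0.500000/3) × 1227.750000 = 204.625000
Exact value: 204.600000
Error: 0.025000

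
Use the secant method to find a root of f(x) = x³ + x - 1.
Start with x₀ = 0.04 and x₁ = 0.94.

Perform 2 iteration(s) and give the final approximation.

f(x) = x³ + x - 1
x₀ = 0.04, x₁ = 0.94

Secant formula: x_{n+1} = x_n - f(x_n)(x_n - x_{n-1})/(f(x_n) - f(x_{n-1}))

Iteration 1:
  f(0.040000) = -0.959936
  f(0.940000) = 0.770584
  x_2 = 0.940000 - 0.770584×(0.940000 - 0.040000)/(0.770584 - (-0.959936))
       = 0.539239
Iteration 2:
  f(0.940000) = 0.770584
  f(0.539239) = -0.303963
  x_3 = 0.539239 - (-0.303963)×(0.539239 - 0.940000)/(-0.303963 - 0.770584)
       = 0.652604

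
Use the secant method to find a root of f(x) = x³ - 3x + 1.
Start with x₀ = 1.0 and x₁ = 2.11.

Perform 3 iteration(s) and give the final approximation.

f(x) = x³ - 3x + 1
x₀ = 1.0, x₁ = 2.11

Secant formula: x_{n+1} = x_n - f(x_n)(x_n - x_{n-1})/(f(x_n) - f(x_{n-1}))

Iteration 1:
  f(1.000000) = -1.000000
  f(2.110000) = 4.063931
  x_2 = 2.110000 - 4.063931×(2.110000 - 1.000000)/(4.063931 - (-1.000000))
       = 1.219197
Iteration 2:
  f(2.110000) = 4.063931
  f(1.219197) = -0.845326
  x_3 = 1.219197 - (-0.845326)×(1.219197 - 2.110000)/(-0.845326 - 4.063931)
       = 1.372585
Iteration 3:
  f(1.219197) = -0.845326
  f(1.372585) = -0.531820
  x_4 = 1.372585 - (-0.531820)×(1.372585 - 1.219197)/(-0.531820 - (-0.845326))
       = 1.632786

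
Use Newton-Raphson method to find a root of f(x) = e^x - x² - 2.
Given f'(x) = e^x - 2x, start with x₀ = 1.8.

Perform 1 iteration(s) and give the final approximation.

f(x) = e^x - x² - 2
f'(x) = e^x - 2x
x₀ = 1.8

Newton-Raphson formula: x_{n+1} = x_n - f(x_n)/f'(x_n)

Iteration 1:
  f(1.800000) = 0.809647
  f'(1.800000) = 2.449647
  x_1 = 1.800000 - 0.809647/2.449647 = 1.469484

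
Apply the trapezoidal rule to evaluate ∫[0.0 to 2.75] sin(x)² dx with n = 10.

f(x) = sin(x)²
a = 0.0, b = 2.75, n = 10
h = (b - a)/n = 0.275000

Trapezoidal rule: (h/2)[f(x₀) + 2f(x₁) + 2f(x₂) + ... + f(xₙ)]

x_0 = 0.0000, f(x_0) = 0.000000, coefficient = 1
x_1 = 0.2750, f(x_1) = 0.073738, coefficient = 2
x_2 = 0.5500, f(x_2) = 0.273202, coefficient = 2
x_3 = 0.8250, f(x_3) = 0.539560, coefficient = 2
x_4 = 1.1000, f(x_4) = 0.794251, coefficient = 2
x_5 = 1.3750, f(x_5) = 0.962151, coefficient = 2
x_6 = 1.6500, f(x_6) = 0.993740, coefficient = 2
x_7 = 1.9250, f(x_7) = 0.879700, coefficient = 2
x_8 = 2.2000, f(x_8) = 0.653666, coefficient = 2
x_9 = 2.4750, f(x_9) = 0.382309, coefficient = 2
x_10 = 2.7500, f(x_10) = 0.145665, coefficient = 1

I ≈ (0.275000/2) × 11.250299 = 1.546916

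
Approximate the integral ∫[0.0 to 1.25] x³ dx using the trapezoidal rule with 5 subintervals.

f(x) = x³
a = 0.0, b = 1.25, n = 5
h = (b - a)/n = 0.250000

Trapezoidal rule: (h/2)[f(x₀) + 2f(x₁) + 2f(x₂) + ... + f(xₙ)]

x_0 = 0.0000, f(x_0) = 0.000000, coefficient = 1
x_1 = 0.2500, f(x_1) = 0.015625, coefficient = 2
x_2 = 0.5000, f(x_2) = 0.125000, coefficient = 2
x_3 = 0.7500, f(x_3) = 0.421875, coefficient = 2
x_4 = 1.0000, f(x_4) = 1.000000, coefficient = 2
x_5 = 1.2500, f(x_5) = 1.953125, coefficient = 1

I ≈ (0.250000/2) × 5.078125 = 0.634766
Exact value: 0.610352
Error: 0.024414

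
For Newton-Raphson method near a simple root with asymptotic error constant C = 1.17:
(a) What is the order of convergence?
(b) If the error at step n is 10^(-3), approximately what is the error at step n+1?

(a) Newton-Raphson has quadratic (order 2) convergence near simple roots.
    This means |e_{n+1}| ≈ C|e_n|².

(b) With |e_n| = 10^(-3) and C = 1.17:
    |e_{n+1}| ≈ 1.17 × (10^(-3))² = 1.17 × 10^(-6)

(a) 2 (quadratic); (b) |e_{n+1}| ≈ 1.170e-06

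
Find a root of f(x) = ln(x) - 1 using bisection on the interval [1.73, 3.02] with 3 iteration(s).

f(x) = ln(x) - 1
Initial interval: [1.73, 3.02]

Iteration 1:
  c_1 = (1.730000 + 3.020000)/2 = 2.375000
  f(c_1) = f(2.375000) = -0.135003
  f(a) × f(c) ≥ 0, new interval: [2.375000, 3.020000]
Iteration 2:
  c_2 = (2.375000 + 3.020000)/2 = 2.697500
  f(c_2) = f(2.697500) = -0.007675
  f(a) × f(c) ≥ 0, new interval: [2.697500, 3.020000]
Iteration 3:
  c_3 = (2.697500 + 3.020000)/2 = 2.858750
  f(c_3) = f(2.858750) = 0.050384
  f(a) × f(c) < 0, new interval: [2.697500, 2.858750]

After 3 iteration(s), the approximation is c_3 = 2.858750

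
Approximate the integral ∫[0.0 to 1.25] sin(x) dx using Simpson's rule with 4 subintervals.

f(x) = sin(x)
a = 0.0, b = 1.25, n = 4
h = (b - a)/n = 0.312500

Simpson's rule: (h/3)[f(x₀) + 4f(x₁) + 2f(x₂) + ... + f(xₙ)]

x_0 = 0.0000, f(x_0) = 0.000000, coefficient = 1
x_1 = 0.3125, f(x_1) = 0.307439, coefficient = 4
x_2 = 0.6250, f(x_2) = 0.585097, coefficient = 2
x_3 = 0.9375, f(x_3) = 0.806081, coefficient = 4
x_4 = 1.2500, f(x_4) = 0.948985, coefficient = 1

I ≈ (0.312500/3) × 6.573258 = 0.684714
Exact value: 0.684678
Error: 0.000037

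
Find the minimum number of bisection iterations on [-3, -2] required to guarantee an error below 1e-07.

We need (b-a)/2^n ≤ 1e-07
(-2 - (-3))/2^n ≤ 1e-07
1/2^n ≤ 1e-07
2^n ≥ 10000000
n ≥ log₂(10000000) = 23.25
n ≥ 24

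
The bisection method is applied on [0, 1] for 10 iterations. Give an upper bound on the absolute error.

Bisection error bound: |error| ≤ (b-a)/2^n
|error| ≤ (1 - 0)/2^10 = 1/2^10
|error| ≤ 0.0009765625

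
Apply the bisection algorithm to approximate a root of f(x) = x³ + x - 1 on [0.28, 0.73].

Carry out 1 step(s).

f(x) = x³ + x - 1
Initial interval: [0.28, 0.73]

Iteration 1:
  c_1 = (0.280000 + 0.730000)/2 = 0.505000
  f(c_1) = f(0.505000) = -0.366212
  f(a) × f(c) ≥ 0, new interval: [0.505000, 0.730000]

After 1 iteration(s), the approximation is c_1 = 0.505000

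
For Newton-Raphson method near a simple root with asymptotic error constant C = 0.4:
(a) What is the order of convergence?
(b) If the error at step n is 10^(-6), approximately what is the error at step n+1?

(a) Newton-Raphson has quadratic (order 2) convergence near simple roots.
    This means |e_{n+1}| ≈ C|e_n|².

(b) With |e_n| = 10^(-6) and C = 0.4:
    |e_{n+1}| ≈ 0.4 × (10^(-6))² = 0.4 × 10^(-12)

(a) 2 (quadratic); (b) |e_{n+1}| ≈ 4.000e-13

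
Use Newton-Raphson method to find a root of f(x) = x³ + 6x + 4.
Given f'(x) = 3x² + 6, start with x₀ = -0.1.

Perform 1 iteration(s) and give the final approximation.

f(x) = x³ + 6x + 4
f'(x) = 3x² + 6
x₀ = -0.1

Newton-Raphson formula: x_{n+1} = x_n - f(x_n)/f'(x_n)

Iteration 1:
  f(-0.100000) = 3.399000
  f'(-0.100000) = 6.030000
  x_1 = -0.100000 - 3.399000/6.030000 = -0.663682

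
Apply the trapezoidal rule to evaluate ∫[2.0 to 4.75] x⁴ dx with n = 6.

f(x) = x⁴
a = 2.0, b = 4.75, n = 6
h = (b - a)/n = 0.458333

Trapezoidal rule: (h/2)[f(x₀) + 2f(x₁) + 2f(x₂) + ... + f(xₙ)]

x_0 = 2.0000, f(x_0) = 16.000000, coefficient = 1
x_1 = 2.4583, f(x_1) = 36.522717, coefficient = 2
x_2 = 2.9167, f(x_2) = 72.368104, coefficient = 2
x_3 = 3.3750, f(x_3) = 129.746338, coefficient = 2
x_4 = 3.8333, f(x_4) = 215.926698, coefficient = 2
x_5 = 4.2917, f(x_5) = 339.237561, coefficient = 2
x_6 = 4.7500, f(x_6) = 509.066406, coefficient = 1

I ≈ (0.458333/2) × 2112.669241 = 484.153368
Exact value: 477.213086
Error: 6.940282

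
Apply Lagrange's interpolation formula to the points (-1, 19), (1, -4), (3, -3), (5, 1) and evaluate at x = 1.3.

Lagrange interpolation formula:
P(x) = Σ yᵢ × Lᵢ(x)
where Lᵢ(x) = Π_{j≠i} (x - xⱼ)/(xᵢ - xⱼ)

L_0(1.3) = (1.3 - 1)/(-1 - 1) × (1.3 - 3)/(-1 - 3) × (1.3 - 5)/(-1 - 5) = -0.039313
L_1(1.3) = (1.3 - (-1))/(1 - (-1)) × (1.3 - 3)/(1 - 3) × (1.3 - 5)/(1 - 5) = 0.904187
L_2(1.3) = (1.3 - (-1))/(3 - (-1)) × (1.3 - 1)/(3 - 1) × (1.3 - 5)/(3 - 5) = 0.159563
L_3(1.3) = (1.3 - (-1))/(5 - (-1)) × (1.3 - 1)/(5 - 1) × (1.3 - 3)/(5 - 3) = -0.024438

P(1.3) = 19×L_0(1.3) + (-4)×L_1(1.3) + (-3)×L_2(1.3) + 1×L_3(1.3)
P(1.3) = -4.866812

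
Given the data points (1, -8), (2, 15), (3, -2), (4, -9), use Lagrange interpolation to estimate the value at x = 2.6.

Lagrange interpolation formula:
P(x) = Σ yᵢ × Lᵢ(x)
where Lᵢ(x) = Π_{j≠i} (x - xⱼ)/(xᵢ - xⱼ)

L_0(2.6) = (2.6 - 2)/(1 - 2) × (2.6 - 3)/(1 - 3) × (2.6 - 4)/(1 - 4) = -0.056000
L_1(2.6) = (2.6 - 1)/(2 - 1) × (2.6 - 3)/(2 - 3) × (2.6 - 4)/(2 - 4) = 0.448000
L_2(2.6) = (2.6 - 1)/(3 - 1) × (2.6 - 2)/(3 - 2) × (2.6 - 4)/(3 - 4) = 0.672000
L_3(2.6) = (2.6 - 1)/(4 - 1) × (2.6 - 2)/(4 - 2) × (2.6 - 3)/(4 - 3) = -0.064000

P(2.6) = (-8)×L_0(2.6) + 15×L_1(2.6) + (-2)×L_2(2.6) + (-9)×L_3(2.6)
P(2.6) = 6.400000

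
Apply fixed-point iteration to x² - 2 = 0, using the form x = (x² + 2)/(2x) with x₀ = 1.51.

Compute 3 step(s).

Equation: x² - 2 = 0
Fixed-point form: x = (x² + 2)/(2x)
x₀ = 1.51

x_1 = g(1.510000) = 1.417252
x_2 = g(1.417252) = 1.414217
x_3 = g(1.414217) = 1.414214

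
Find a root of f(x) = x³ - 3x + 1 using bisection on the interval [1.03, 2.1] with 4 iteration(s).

f(x) = x³ - 3x + 1
Initial interval: [1.03, 2.1]

Iteration 1:
  c_1 = (1.030000 + 2.100000)/2 = 1.565000
  f(c_1) = f(1.565000) = 0.138037
  f(a) × f(c) < 0, new interval: [1.030000, 1.565000]
Iteration 2:
  c_2 = (1.030000 + 1.565000)/2 = 1.297500
  f(c_2) = f(1.297500) = -0.708151
  f(a) × f(c) ≥ 0, new interval: [1.297500, 1.565000]
Iteration 3:
  c_3 = (1.297500 + 1.565000)/2 = 1.431250
  f(c_3) = f(1.431250) = -0.361868
  f(a) × f(c) ≥ 0, new interval: [1.431250, 1.565000]
Iteration 4:
  c_4 = (1.431250 + 1.565000)/2 = 1.498125
  f(c_4) = f(1.498125) = -0.132015
  f(a) × f(c) ≥ 0, new interval: [1.498125, 1.565000]

After 4 iteration(s), the approximation is c_4 = 1.498125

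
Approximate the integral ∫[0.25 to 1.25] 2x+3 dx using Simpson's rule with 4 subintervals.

f(x) = 2x+3
a = 0.25, b = 1.25, n = 4
h = (b - a)/n = 0.250000

Simpson's rule: (h/3)[f(x₀) + 4f(x₁) + 2f(x₂) + ... + f(xₙ)]

x_0 = 0.2500, f(x_0) = 3.500000, coefficient = 1
x_1 = 0.5000, f(x_1) = 4.000000, coefficient = 4
x_2 = 0.7500, f(x_2) = 4.500000, coefficient = 2
x_3 = 1.0000, f(x_3) = 5.000000, coefficient = 4
x_4 = 1.2500, f(x_4) = 5.500000, coefficient = 1

I ≈ (0.250000/3) × 54.000000 = 4.500000
Exact value: 4.500000
Error: 0.000000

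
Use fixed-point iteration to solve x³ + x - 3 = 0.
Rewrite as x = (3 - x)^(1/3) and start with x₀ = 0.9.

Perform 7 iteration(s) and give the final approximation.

Equation: x³ + x - 3 = 0
Fixed-point form: x = (3 - x)^(1/3)
x₀ = 0.9

x_1 = g(0.900000) = 1.280579
x_2 = g(1.280579) = 1.198011
x_3 = g(1.198011) = 1.216888
x_4 = g(1.216888) = 1.212624
x_5 = g(1.212624) = 1.213590
x_6 = g(1.213590) = 1.213371
x_7 = g(1.213371) = 1.213421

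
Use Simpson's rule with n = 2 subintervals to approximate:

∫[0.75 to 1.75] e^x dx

f(x) = e^x
a = 0.75, b = 1.75, n = 2
h = (b - a)/n = 0.500000

Simpson's rule: (h/3)[f(x₀) + 4f(x₁) + 2f(x₂) + ... + f(xₙ)]

x_0 = 0.7500, f(x_0) = 2.117000, coefficient = 1
x_1 = 1.2500, f(x_1) = 3.490343, coefficient = 4
x_2 = 1.7500, f(x_2) = 5.754603, coefficient = 1

I ≈ (0.500000/3) × 21.832975 = 3.638829
Exact value: 3.637603
Error: 0.001226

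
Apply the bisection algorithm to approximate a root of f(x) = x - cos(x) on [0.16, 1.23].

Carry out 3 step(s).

f(x) = x - cos(x)
Initial interval: [0.16, 1.23]

Iteration 1:
  c_1 = (0.160000 + 1.230000)/2 = 0.695000
  f(c_1) = f(0.695000) = -0.073054
  f(a) × f(c) ≥ 0, new interval: [0.695000, 1.230000]
Iteration 2:
  c_2 = (0.695000 + 1.230000)/2 = 0.962500
  f(c_2) = f(0.962500) = 0.391030
  f(a) × f(c) < 0, new interval: [0.695000, 0.962500]
Iteration 3:
  c_3 = (0.695000 + 0.962500)/2 = 0.828750
  f(c_3) = f(0.828750) = 0.152952
  f(a) × f(c) < 0, new interval: [0.695000, 0.828750]

After 3 iteration(s), the approximation is c_3 = 0.828750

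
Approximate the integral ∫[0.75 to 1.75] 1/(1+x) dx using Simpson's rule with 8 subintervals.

f(x) = 1/(1+x)
a = 0.75, b = 1.75, n = 8
h = (b - a)/n = 0.125000

Simpson's rule: (h/3)[f(x₀) + 4f(x₁) + 2f(x₂) + ... + f(xₙ)]

x_0 = 0.7500, f(x_0) = 0.571429, coefficient = 1
x_1 = 0.8750, f(x_1) = 0.533333, coefficient = 4
x_2 = 1.0000, f(x_2) = 0.500000, coefficient = 2
x_3 = 1.1250, f(x_3) = 0.470588, coefficient = 4
x_4 = 1.2500, f(x_4) = 0.444444, coefficient = 2
x_5 = 1.3750, f(x_5) = 0.421053, coefficient = 4
x_6 = 1.5000, f(x_6) = 0.400000, coefficient = 2
x_7 = 1.6250, f(x_7) = 0.380952, coefficient = 4
x_8 = 1.7500, f(x_8) = 0.363636, coefficient = 1

I ≈ (0.125000/3) × 10.847660 = 0.451986
Exact value: 0.451985
Error: 0.000001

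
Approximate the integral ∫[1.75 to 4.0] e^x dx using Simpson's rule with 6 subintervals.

f(x) = e^x
a = 1.75, b = 4.0, n = 6
h = (b - a)/n = 0.375000

Simpson's rule: (h/3)[f(x₀) + 4f(x₁) + 2f(x₂) + ... + f(xₙ)]

x_0 = 1.7500, f(x_0) = 5.754603, coefficient = 1
x_1 = 2.1250, f(x_1) = 8.372897, coefficient = 4
x_2 = 2.5000, f(x_2) = 12.182494, coefficient = 2
x_3 = 2.8750, f(x_3) = 17.725424, coefficient = 4
x_4 = 3.2500, f(x_4) = 25.790340, coefficient = 2
x_5 = 3.6250, f(x_5) = 37.524723, coefficient = 4
x_6 = 4.0000, f(x_6) = 54.598150, coefficient = 1

I ≈ (0.375000/3) × 390.790600 = 48.848825
Exact value: 48.843547
Error: 0.005278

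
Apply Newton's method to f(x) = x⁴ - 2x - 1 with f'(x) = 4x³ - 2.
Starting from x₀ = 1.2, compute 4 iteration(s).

f(x) = x⁴ - 2x - 1
f'(x) = 4x³ - 2
x₀ = 1.2

Newton-Raphson formula: x_{n+1} = x_n - f(x_n)/f'(x_n)

Iteration 1:
  f(1.200000) = -1.326400
  f'(1.200000) = 4.912000
  x_1 = 1.200000 - (-1.326400)/4.912000 = 1.470033
Iteration 2:
  f(1.470033) = 0.729838
  f'(1.470033) = 10.706937
  x_2 = 1.470033 - 0.729838/10.706937 = 1.401868
Iteration 3:
  f(1.401868) = 0.058405
  f'(1.401868) = 9.019986
  x_3 = 1.401868 - 0.058405/9.019986 = 1.395393
Iteration 4:
  f(1.395393) = 0.000493
  f'(1.395393) = 8.867990
  x_4 = 1.395393 - 0.000493/8.867990 = 1.395337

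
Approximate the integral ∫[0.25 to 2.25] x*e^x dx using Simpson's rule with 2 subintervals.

f(x) = x*e^x
a = 0.25, b = 2.25, n = 2
h = (b - a)/n = 1.000000

Simpson's rule: (h/3)[f(x₀) + 4f(x₁) + 2f(x₂) + ... + f(xₙ)]

x_0 = 0.2500, f(x_0) = 0.321006, coefficient = 1
x_1 = 1.2500, f(x_1) = 4.362929, coefficient = 4
x_2 = 2.2500, f(x_2) = 21.347406, coefficient = 1

I ≈ (1.000000/3) × 39.120127 = 13.040042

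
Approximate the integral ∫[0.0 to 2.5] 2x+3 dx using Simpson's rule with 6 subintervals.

f(x) = 2x+3
a = 0.0, b = 2.5, n = 6
h = (b - a)/n = 0.416667

Simpson's rule: (h/3)[f(x₀) + 4f(x₁) + 2f(x₂) + ... + f(xₙ)]

x_0 = 0.0000, f(x_0) = 3.000000, coefficient = 1
x_1 = 0.4167, f(x_1) = 3.833333, coefficient = 4
x_2 = 0.8333, f(x_2) = 4.666667, coefficient = 2
x_3 = 1.2500, f(x_3) = 5.500000, coefficient = 4
x_4 = 1.6667, f(x_4) = 6.333333, coefficient = 2
x_5 = 2.0833, f(x_5) = 7.166667, coefficient = 4
x_6 = 2.5000, f(x_6) = 8.000000, coefficient = 1

I ≈ (0.416667/3) × 99.000000 = 13.750000
Exact value: 13.750000
Error: 0.000000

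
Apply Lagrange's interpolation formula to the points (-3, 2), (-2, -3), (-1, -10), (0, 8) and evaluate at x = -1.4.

Lagrange interpolation formula:
P(x) = Σ yᵢ × Lᵢ(x)
where Lᵢ(x) = Π_{j≠i} (x - xⱼ)/(xᵢ - xⱼ)

L_0(-1.4) = (-1.4 - (-2))/(-3 - (-2)) × (-1.4 - (-1))/(-3 - (-1)) × (-1.4 - 0)/(-3 - 0) = -0.056000
L_1(-1.4) = (-1.4 - (-3))/(-2 - (-3)) × (-1.4 - (-1))/(-2 - (-1)) × (-1.4 - 0)/(-2 - 0) = 0.448000
L_2(-1.4) = (-1.4 - (-3))/(-1 - (-3)) × (-1.4 - (-2))/(-1 - (-2)) × (-1.4 - 0)/(-1 - 0) = 0.672000
L_3(-1.4) = (-1.4 - (-3))/(0 - (-3)) × (-1.4 - (-2))/(0 - (-2)) × (-1.4 - (-1))/(0 - (-1)) = -0.064000

P(-1.4) = 2×L_0(-1.4) + (-3)×L_1(-1.4) + (-10)×L_2(-1.4) + 8×L_3(-1.4)
P(-1.4) = -8.688000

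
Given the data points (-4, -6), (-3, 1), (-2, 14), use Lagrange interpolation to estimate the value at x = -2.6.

Lagrange interpolation formula:
P(x) = Σ yᵢ × Lᵢ(x)
where Lᵢ(x) = Π_{j≠i} (x - xⱼ)/(xᵢ - xⱼ)

L_0(-2.6) = (-2.6 - (-3))/(-4 - (-3)) × (-2.6 - (-2))/(-4 - (-2)) = -0.120000
L_1(-2.6) = (-2.6 - (-4))/(-3 - (-4)) × (-2.6 - (-2))/(-3 - (-2)) = 0.840000
L_2(-2.6) = (-2.6 - (-4))/(-2 - (-4)) × (-2.6 - (-3))/(-2 - (-3)) = 0.280000

P(-2.6) = (-6)×L_0(-2.6) + 1×L_1(-2.6) + 14×L_2(-2.6)
P(-2.6) = 5.480000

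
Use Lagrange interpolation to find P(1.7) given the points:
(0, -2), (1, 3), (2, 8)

Lagrange interpolation formula:
P(x) = Σ yᵢ × Lᵢ(x)
where Lᵢ(x) = Π_{j≠i} (x - xⱼ)/(xᵢ - xⱼ)

L_0(1.7) = (1.7 - 1)/(0 - 1) × (1.7 - 2)/(0 - 2) = -0.105000
L_1(1.7) = (1.7 - 0)/(1 - 0) × (1.7 - 2)/(1 - 2) = 0.510000
L_2(1.7) = (1.7 - 0)/(2 - 0) × (1.7 - 1)/(2 - 1) = 0.595000

P(1.7) = (-2)×L_0(1.7) + 3×L_1(1.7) + 8×L_2(1.7)
P(1.7) = 6.500000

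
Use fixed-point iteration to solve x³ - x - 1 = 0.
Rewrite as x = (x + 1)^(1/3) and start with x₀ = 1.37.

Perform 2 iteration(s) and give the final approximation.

Equation: x³ - x - 1 = 0
Fixed-point form: x = (x + 1)^(1/3)
x₀ = 1.37

x_1 = g(1.370000) = 1.333264
x_2 = g(1.333264) = 1.326339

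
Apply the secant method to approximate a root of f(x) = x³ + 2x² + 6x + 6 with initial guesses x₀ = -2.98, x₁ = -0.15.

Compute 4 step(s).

f(x) = x³ + 2x² + 6x + 6
x₀ = -2.98, x₁ = -0.15

Secant formula: x_{n+1} = x_n - f(x_n)(x_n - x_{n-1})/(f(x_n) - f(x_{n-1}))

Iteration 1:
  f(-2.980000) = -20.582792
  f(-0.150000) = 5.141625
  x_2 = -0.150000 - 5.141625×(-0.150000 - (-2.980000))/(5.141625 - (-20.582792))
       = -0.715642
Iteration 2:
  f(-0.150000) = 5.141625
  f(-0.715642) = 2.363926
  x_3 = -0.715642 - 2.363926×(-0.715642 - (-0.150000))/(2.363926 - 5.141625)
       = -1.197024
Iteration 3:
  f(-0.715642) = 2.363926
  f(-1.197024) = -0.031584
  x_4 = -1.197024 - (-0.031584)×(-1.197024 - (-0.715642))/(-0.031584 - 2.363926)
       = -1.190677
Iteration 4:
  f(-1.197024) = -0.031584
  f(-1.190677) = 0.003327
  x_5 = -1.190677 - 0.003327×(-1.190677 - (-1.197024))/(0.003327 - (-0.031584))
       = -1.191281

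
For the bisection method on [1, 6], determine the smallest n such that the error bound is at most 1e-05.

We need (b-a)/2^n ≤ 1e-05
(6 - 1)/2^n ≤ 1e-05
5/2^n ≤ 1e-05
2^n ≥ 500000
n ≥ log₂(500000) = 18.93
n ≥ 19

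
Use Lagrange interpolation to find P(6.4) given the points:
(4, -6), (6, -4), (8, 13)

Lagrange interpolation formula:
P(x) = Σ yᵢ × Lᵢ(x)
where Lᵢ(x) = Π_{j≠i} (x - xⱼ)/(xᵢ - xⱼ)

L_0(6.4) = (6.4 - 6)/(4 - 6) × (6.4 - 8)/(4 - 8) = -0.080000
L_1(6.4) = (6.4 - 4)/(6 - 4) × (6.4 - 8)/(6 - 8) = 0.960000
L_2(6.4) = (6.4 - 4)/(8 - 4) × (6.4 - 6)/(8 - 6) = 0.120000

P(6.4) = (-6)×L_0(6.4) + (-4)×L_1(6.4) + 13×L_2(6.4)
P(6.4) = -1.800000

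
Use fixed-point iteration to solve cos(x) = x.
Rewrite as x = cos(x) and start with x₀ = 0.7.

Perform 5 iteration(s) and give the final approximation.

Equation: cos(x) = x
Fixed-point form: x = cos(x)
x₀ = 0.7

x_1 = g(0.700000) = 0.764842
x_2 = g(0.764842) = 0.721492
x_3 = g(0.721492) = 0.750821
x_4 = g(0.750821) = 0.731129
x_5 = g(0.731129) = 0.744421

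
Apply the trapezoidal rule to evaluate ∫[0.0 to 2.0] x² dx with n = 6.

f(x) = x²
a = 0.0, b = 2.0, n = 6
h = (b - a)/n = 0.333333

Trapezoidal rule: (h/2)[f(x₀) + 2f(x₁) + 2f(x₂) + ... + f(xₙ)]

x_0 = 0.0000, f(x_0) = 0.000000, coefficient = 1
x_1 = 0.3333, f(x_1) = 0.111111, coefficient = 2
x_2 = 0.6667, f(x_2) = 0.444444, coefficient = 2
x_3 = 1.0000, f(x_3) = 1.000000, coefficient = 2
x_4 = 1.3333, f(x_4) = 1.777778, coefficient = 2
x_5 = 1.6667, f(x_5) = 2.777778, coefficient = 2
x_6 = 2.0000, f(x_6) = 4.000000, coefficient = 1

I ≈ (0.333333/2) × 16.222222 = 2.703704
Exact value: 2.666667
Error: 0.037037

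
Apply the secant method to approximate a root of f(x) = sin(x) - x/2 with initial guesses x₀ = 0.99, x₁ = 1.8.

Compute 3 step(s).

f(x) = sin(x) - x/2
x₀ = 0.99, x₁ = 1.8

Secant formula: x_{n+1} = x_n - f(x_n)(x_n - x_{n-1})/(f(x_n) - f(x_{n-1}))

Iteration 1:
  f(0.990000) = 0.341026
  f(1.800000) = 0.073848
  x_2 = 1.800000 - 0.073848×(1.800000 - 0.990000)/(0.073848 - 0.341026)
       = 2.023883
Iteration 2:
  f(1.800000) = 0.073848
  f(2.023883) = -0.112841
  x_3 = 2.023883 - (-0.112841)×(2.023883 - 1.800000)/(-0.112841 - 0.073848)
       = 1.888560
Iteration 3:
  f(2.023883) = -0.112841
  f(1.888560) = 0.005656
  x_4 = 1.888560 - 0.005656×(1.888560 - 2.023883)/(0.005656 - (-0.112841))
       = 1.895020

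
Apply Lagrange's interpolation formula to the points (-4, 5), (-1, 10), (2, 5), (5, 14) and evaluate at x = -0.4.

Lagrange interpolation formula:
P(x) = Σ yᵢ × Lᵢ(x)
where Lᵢ(x) = Π_{j≠i} (x - xⱼ)/(xᵢ - xⱼ)

L_0(-0.4) = (-0.4 - (-1))/(-4 - (-1)) × (-0.4 - 2)/(-4 - 2) × (-0.4 - 5)/(-4 - 5) = -0.048000
L_1(-0.4) = (-0.4 - (-4))/(-1 - (-4)) × (-0.4 - 2)/(-1 - 2) × (-0.4 - 5)/(-1 - 5) = 0.864000
L_2(-0.4) = (-0.4 - (-4))/(2 - (-4)) × (-0.4 - (-1))/(2 - (-1)) × (-0.4 - 5)/(2 - 5) = 0.216000
L_3(-0.4) = (-0.4 - (-4))/(5 - (-4)) × (-0.4 - (-1))/(5 - (-1)) × (-0.4 - 2)/(5 - 2) = -0.032000

P(-0.4) = 5×L_0(-0.4) + 10×L_1(-0.4) + 5×L_2(-0.4) + 14×L_3(-0.4)
P(-0.4) = 9.032000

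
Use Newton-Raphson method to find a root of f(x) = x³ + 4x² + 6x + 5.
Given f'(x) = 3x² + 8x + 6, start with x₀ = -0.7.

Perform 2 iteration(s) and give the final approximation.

f(x) = x³ + 4x² + 6x + 5
f'(x) = 3x² + 8x + 6
x₀ = -0.7

Newton-Raphson formula: x_{n+1} = x_n - f(x_n)/f'(x_n)

Iteration 1:
  f(-0.700000) = 2.417000
  f'(-0.700000) = 1.870000
  x_1 = -0.700000 - 2.417000/1.870000 = -1.992513
Iteration 2:
  f(-1.992513) = 1.014862
  f'(-1.992513) = 1.970222
  x_2 = -1.992513 - 1.014862/1.970222 = -2.507614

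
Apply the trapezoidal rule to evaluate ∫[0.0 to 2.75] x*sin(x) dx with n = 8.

f(x) = x*sin(x)
a = 0.0, b = 2.75, n = 8
h = (b - a)/n = 0.343750

Trapezoidal rule: (h/2)[f(x₀) + 2f(x₁) + 2f(x₂) + ... + f(xₙ)]

x_0 = 0.0000, f(x_0) = 0.000000, coefficient = 1
x_1 = 0.3438, f(x_1) = 0.115851, coefficient = 2
x_2 = 0.6875, f(x_2) = 0.436292, coefficient = 2
x_3 = 1.0312, f(x_3) = 0.884753, coefficient = 2
x_4 = 1.3750, f(x_4) = 1.348728, coefficient = 2
x_5 = 1.7188, f(x_5) = 1.699972, coefficient = 2
x_6 = 2.0625, f(x_6) = 1.818155, coefficient = 2
x_7 = 2.4062, f(x_7) = 1.614212, coefficient = 2
x_8 = 2.7500, f(x_8) = 1.049568, coefficient = 1

I ≈ (0.343750/2) × 16.885494 = 2.902194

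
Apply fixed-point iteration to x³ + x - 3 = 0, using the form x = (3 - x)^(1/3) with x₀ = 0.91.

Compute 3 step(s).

Equation: x³ + x - 3 = 0
Fixed-point form: x = (3 - x)^(1/3)
x₀ = 0.91

x_1 = g(0.910000) = 1.278543
x_2 = g(1.278543) = 1.198483
x_3 = g(1.198483) = 1.216782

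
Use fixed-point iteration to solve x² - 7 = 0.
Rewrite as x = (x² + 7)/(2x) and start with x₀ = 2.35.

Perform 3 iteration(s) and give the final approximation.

Equation: x² - 7 = 0
Fixed-point form: x = (x² + 7)/(2x)
x₀ = 2.35

x_1 = g(2.350000) = 2.664362
x_2 = g(2.664362) = 2.645816
x_3 = g(2.645816) = 2.645751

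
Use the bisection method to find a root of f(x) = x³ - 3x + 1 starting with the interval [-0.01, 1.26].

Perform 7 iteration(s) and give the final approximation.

f(x) = x³ - 3x + 1
Initial interval: [-0.01, 1.26]

Iteration 1:
  c_1 = (-0.010000 + 1.260000)/2 = 0.625000
  f(c_1) = f(0.625000) = -0.630859
  f(a) × f(c) < 0, new interval: [-0.010000, 0.625000]
Iteration 2:
  c_2 = (-0.010000 + 0.625000)/2 = 0.307500
  f(c_2) = f(0.307500) = 0.106576
  f(a) × f(c) ≥ 0, new interval: [0.307500, 0.625000]
Iteration 3:
  c_3 = (0.307500 + 0.625000)/2 = 0.466250
  f(c_3) = f(0.466250) = -0.297392
  f(a) × f(c) < 0, new interval: [0.307500, 0.466250]
Iteration 4:
  c_4 = (0.307500 + 0.466250)/2 = 0.386875
  f(c_4) = f(0.386875) = -0.102721
  f(a) × f(c) < 0, new interval: [0.307500, 0.386875]
Iteration 5:
  c_5 = (0.307500 + 0.386875)/2 = 0.347187
  f(c_5) = f(0.347187) = 0.000287
  f(a) × f(c) ≥ 0, new interval: [0.347187, 0.386875]
Iteration 6:
  c_6 = (0.347187 + 0.386875)/2 = 0.367031
  f(c_6) = f(0.367031) = -0.051650
  f(a) × f(c) < 0, new interval: [0.347187, 0.367031]
Iteration 7:
  c_7 = (0.347187 + 0.367031)/2 = 0.357109
  f(c_7) = f(0.357109) = -0.025787
  f(a) × f(c) < 0, new interval: [0.347187, 0.357109]

After 7 iteration(s), the approximation is c_7 = 0.357109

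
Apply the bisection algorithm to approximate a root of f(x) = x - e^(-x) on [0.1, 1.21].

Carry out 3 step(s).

f(x) = x - e^(-x)
Initial interval: [0.1, 1.21]

Iteration 1:
  c_1 = (0.100000 + 1.210000)/2 = 0.655000
  f(c_1) = f(0.655000) = 0.135558
  f(a) × f(c) < 0, new interval: [0.100000, 0.655000]
Iteration 2:
  c_2 = (0.100000 + 0.655000)/2 = 0.377500
  f(c_2) = f(0.377500) = -0.308073
  f(a) × f(c) ≥ 0, new interval: [0.377500, 0.655000]
Iteration 3:
  c_3 = (0.377500 + 0.655000)/2 = 0.516250
  f(c_3) = f(0.516250) = -0.080504
  f(a) × f(c) ≥ 0, new interval: [0.516250, 0.655000]

After 3 iteration(s), the approximation is c_3 = 0.516250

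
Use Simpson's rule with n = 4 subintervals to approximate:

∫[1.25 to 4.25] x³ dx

f(x) = x³
a = 1.25, b = 4.25, n = 4
h = (b - a)/n = 0.750000

Simpson's rule: (h/3)[f(x₀) + 4f(x₁) + 2f(x₂) + ... + f(xₙ)]

x_0 = 1.2500, f(x_0) = 1.953125, coefficient = 1
x_1 = 2.0000, f(x_1) = 8.000000, coefficient = 4
x_2 = 2.7500, f(x_2) = 20.796875, coefficient = 2
x_3 = 3.5000, f(x_3) = 42.875000, coefficient = 4
x_4 = 4.2500, f(x_4) = 76.765625, coefficient = 1

I ≈ (0.750000/3) × 323.812500 = 80.953125
Exact value: 80.953125
Error: 0.000000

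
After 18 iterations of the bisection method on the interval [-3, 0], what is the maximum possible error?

Bisection error bound: |error| ≤ (b-a)/2^n
|error| ≤ (0 - (-3))/2^18 = 3/2^18
|error| ≤ 0.0000114441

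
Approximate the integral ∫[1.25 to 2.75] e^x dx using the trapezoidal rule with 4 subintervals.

f(x) = e^x
a = 1.25, b = 2.75, n = 4
h = (b - a)/n = 0.375000

Trapezoidal rule: (h/2)[f(x₀) + 2f(x₁) + 2f(x₂) + ... + f(xₙ)]

x_0 = 1.2500, f(x_0) = 3.490343, coefficient = 1
x_1 = 1.6250, f(x_1) = 5.078419, coefficient = 2
x_2 = 2.0000, f(x_2) = 7.389056, coefficient = 2
x_3 = 2.3750, f(x_3) = 10.751013, coefficient = 2
x_4 = 2.7500, f(x_4) = 15.642632, coefficient = 1

I ≈ (0.375000/2) × 65.569951 = 12.294366
Exact value: 12.152289
Error: 0.142077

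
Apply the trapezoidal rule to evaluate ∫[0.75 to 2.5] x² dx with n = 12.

f(x) = x²
a = 0.75, b = 2.5, n = 12
h = (b - a)/n = 0.145833

Trapezoidal rule: (h/2)[f(x₀) + 2f(x₁) + 2f(x₂) + ... + f(xₙ)]

x_0 = 0.7500, f(x_0) = 0.562500, coefficient = 1
x_1 = 0.8958, f(x_1) = 0.802517, coefficient = 2
x_2 = 1.0417, f(x_2) = 1.085069, coefficient = 2
x_3 = 1.1875, f(x_3) = 1.410156, coefficient = 2
x_4 = 1.3333, f(x_4) = 1.777778, coefficient = 2
x_5 = 1.4792, f(x_5) = 2.187934, coefficient = 2
x_6 = 1.6250, f(x_6) = 2.640625, coefficient = 2
x_7 = 1.7708, f(x_7) = 3.135851, coefficient = 2
x_8 = 1.9167, f(x_8) = 3.673611, coefficient = 2
x_9 = 2.0625, f(x_9) = 4.253906, coefficient = 2
x_10 = 2.2083, f(x_10) = 4.876736, coefficient = 2
x_11 = 2.3542, f(x_11) = 5.542101, coefficient = 2
x_12 = 2.5000, f(x_12) = 6.250000, coefficient = 1

I ≈ (0.145833/2) × 69.585069 = 5.073911
Exact value: 5.067708
Error: 0.006203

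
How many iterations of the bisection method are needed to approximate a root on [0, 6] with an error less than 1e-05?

We need (b-a)/2^n ≤ 1e-05
(6 - 0)/2^n ≤ 1e-05
6/2^n ≤ 1e-05
2^n ≥ 600000
n ≥ log₂(600000) = 19.19
n ≥ 20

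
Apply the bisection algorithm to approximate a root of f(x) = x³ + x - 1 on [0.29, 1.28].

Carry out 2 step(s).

f(x) = x³ + x - 1
Initial interval: [0.29, 1.28]

Iteration 1:
  c_1 = (0.290000 + 1.280000)/2 = 0.785000
  f(c_1) = f(0.785000) = 0.268737
  f(a) × f(c) < 0, new interval: [0.290000, 0.785000]
Iteration 2:
  c_2 = (0.290000 + 0.785000)/2 = 0.537500
  f(c_2) = f(0.537500) = -0.307213
  f(a) × f(c) ≥ 0, new interval: [0.537500, 0.785000]

After 2 iteration(s), the approximation is c_2 = 0.537500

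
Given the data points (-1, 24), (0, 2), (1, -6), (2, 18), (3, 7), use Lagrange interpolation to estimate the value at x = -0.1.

Lagrange interpolation formula:
P(x) = Σ yᵢ × Lᵢ(x)
where Lᵢ(x) = Π_{j≠i} (x - xⱼ)/(xᵢ - xⱼ)

L_0(-0.1) = (-0.1 - 0)/(-1 - 0) × (-0.1 - 1)/(-1 - 1) × (-0.1 - 2)/(-1 - 2) × (-0.1 - 3)/(-1 - 3) = 0.029838
L_1(-0.1) = (-0.1 - (-1))/(0 - (-1)) × (-0.1 - 1)/(0 - 1) × (-0.1 - 2)/(0 - 2) × (-0.1 - 3)/(0 - 3) = 1.074150
L_2(-0.1) = (-0.1 - (-1))/(1 - (-1)) × (-0.1 - 0)/(1 - 0) × (-0.1 - 2)/(1 - 2) × (-0.1 - 3)/(1 - 3) = -0.146475
L_3(-0.1) = (-0.1 - (-1))/(2 - (-1)) × (-0.1 - 0)/(2 - 0) × (-0.1 - 1)/(2 - 1) × (-0.1 - 3)/(2 - 3) = 0.051150
L_4(-0.1) = (-0.1 - (-1))/(3 - (-1)) × (-0.1 - 0)/(3 - 0) × (-0.1 - 1)/(3 - 1) × (-0.1 - 2)/(3 - 2) = -0.008663

P(-0.1) = 24×L_0(-0.1) + 2×L_1(-0.1) + (-6)×L_2(-0.1) + 18×L_3(-0.1) + 7×L_4(-0.1)
P(-0.1) = 4.603313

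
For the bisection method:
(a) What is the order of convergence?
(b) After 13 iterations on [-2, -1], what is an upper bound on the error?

(a) Bisection has linear (order 1) convergence; the error is halved each step.

(b) Error bound = (b-a)/2^n = (-1 - (-2))/2^{13}
    = 1/2^{13}

(a) 1 (linear); (b) error ≤ 1.22e-04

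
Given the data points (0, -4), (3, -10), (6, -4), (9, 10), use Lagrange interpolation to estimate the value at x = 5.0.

Lagrange interpolation formula:
P(x) = Σ yᵢ × Lᵢ(x)
where Lᵢ(x) = Π_{j≠i} (x - xⱼ)/(xᵢ - xⱼ)

L_0(5.0) = (5.0 - 3)/(0 - 3) × (5.0 - 6)/(0 - 6) × (5.0 - 9)/(0 - 9) = -0.049383
L_1(5.0) = (5.0 - 0)/(3 - 0) × (5.0 - 6)/(3 - 6) × (5.0 - 9)/(3 - 9) = 0.370370
L_2(5.0) = (5.0 - 0)/(6 - 0) × (5.0 - 3)/(6 - 3) × (5.0 - 9)/(6 - 9) = 0.740741
L_3(5.0) = (5.0 - 0)/(9 - 0) × (5.0 - 3)/(9 - 3) × (5.0 - 6)/(9 - 6) = -0.061728

P(5.0) = (-4)×L_0(5.0) + (-10)×L_1(5.0) + (-4)×L_2(5.0) + 10×L_3(5.0)
P(5.0) = -7.086420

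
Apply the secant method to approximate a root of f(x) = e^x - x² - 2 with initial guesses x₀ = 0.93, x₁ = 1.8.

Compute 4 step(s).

f(x) = e^x - x² - 2
x₀ = 0.93, x₁ = 1.8

Secant formula: x_{n+1} = x_n - f(x_n)(x_n - x_{n-1})/(f(x_n) - f(x_{n-1}))

Iteration 1:
  f(0.930000) = -0.330391
  f(1.800000) = 0.809647
  x_2 = 1.800000 - 0.809647×(1.800000 - 0.930000)/(0.809647 - (-0.330391))
       = 1.182132
Iteration 2:
  f(1.800000) = 0.809647
  f(1.182132) = -0.136116
  x_3 = 1.182132 - (-0.136116)×(1.182132 - 1.800000)/(-0.136116 - 0.809647)
       = 1.271057
Iteration 3:
  f(1.182132) = -0.136116
  f(1.271057) = -0.050968
  x_4 = 1.271057 - (-0.050968)×(1.271057 - 1.182132)/(-0.050968 - (-0.136116))
       = 1.324285
Iteration 4:
  f(1.271057) = -0.050968
  f(1.324285) = 0.005766
  x_5 = 1.324285 - 0.005766×(1.324285 - 1.271057)/(0.005766 - (-0.050968))
       = 1.318876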